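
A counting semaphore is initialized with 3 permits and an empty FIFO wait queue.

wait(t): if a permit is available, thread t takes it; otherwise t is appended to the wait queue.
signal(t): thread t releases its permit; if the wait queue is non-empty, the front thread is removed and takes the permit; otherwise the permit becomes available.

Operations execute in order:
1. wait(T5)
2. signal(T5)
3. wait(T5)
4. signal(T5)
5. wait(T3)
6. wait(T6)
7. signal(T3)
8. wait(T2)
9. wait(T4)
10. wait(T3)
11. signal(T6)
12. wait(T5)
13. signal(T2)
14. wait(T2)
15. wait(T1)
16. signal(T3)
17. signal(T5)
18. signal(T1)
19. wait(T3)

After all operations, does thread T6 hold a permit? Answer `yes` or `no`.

Answer: no

Derivation:
Step 1: wait(T5) -> count=2 queue=[] holders={T5}
Step 2: signal(T5) -> count=3 queue=[] holders={none}
Step 3: wait(T5) -> count=2 queue=[] holders={T5}
Step 4: signal(T5) -> count=3 queue=[] holders={none}
Step 5: wait(T3) -> count=2 queue=[] holders={T3}
Step 6: wait(T6) -> count=1 queue=[] holders={T3,T6}
Step 7: signal(T3) -> count=2 queue=[] holders={T6}
Step 8: wait(T2) -> count=1 queue=[] holders={T2,T6}
Step 9: wait(T4) -> count=0 queue=[] holders={T2,T4,T6}
Step 10: wait(T3) -> count=0 queue=[T3] holders={T2,T4,T6}
Step 11: signal(T6) -> count=0 queue=[] holders={T2,T3,T4}
Step 12: wait(T5) -> count=0 queue=[T5] holders={T2,T3,T4}
Step 13: signal(T2) -> count=0 queue=[] holders={T3,T4,T5}
Step 14: wait(T2) -> count=0 queue=[T2] holders={T3,T4,T5}
Step 15: wait(T1) -> count=0 queue=[T2,T1] holders={T3,T4,T5}
Step 16: signal(T3) -> count=0 queue=[T1] holders={T2,T4,T5}
Step 17: signal(T5) -> count=0 queue=[] holders={T1,T2,T4}
Step 18: signal(T1) -> count=1 queue=[] holders={T2,T4}
Step 19: wait(T3) -> count=0 queue=[] holders={T2,T3,T4}
Final holders: {T2,T3,T4} -> T6 not in holders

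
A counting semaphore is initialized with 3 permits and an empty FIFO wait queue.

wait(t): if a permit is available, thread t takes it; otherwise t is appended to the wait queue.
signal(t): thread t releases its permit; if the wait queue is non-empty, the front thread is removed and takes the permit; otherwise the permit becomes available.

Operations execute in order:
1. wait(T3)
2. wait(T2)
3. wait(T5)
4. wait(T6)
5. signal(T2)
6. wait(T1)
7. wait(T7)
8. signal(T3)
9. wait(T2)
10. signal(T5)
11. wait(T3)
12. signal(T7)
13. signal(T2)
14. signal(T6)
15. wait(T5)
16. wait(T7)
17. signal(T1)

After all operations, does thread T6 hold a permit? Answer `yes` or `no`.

Answer: no

Derivation:
Step 1: wait(T3) -> count=2 queue=[] holders={T3}
Step 2: wait(T2) -> count=1 queue=[] holders={T2,T3}
Step 3: wait(T5) -> count=0 queue=[] holders={T2,T3,T5}
Step 4: wait(T6) -> count=0 queue=[T6] holders={T2,T3,T5}
Step 5: signal(T2) -> count=0 queue=[] holders={T3,T5,T6}
Step 6: wait(T1) -> count=0 queue=[T1] holders={T3,T5,T6}
Step 7: wait(T7) -> count=0 queue=[T1,T7] holders={T3,T5,T6}
Step 8: signal(T3) -> count=0 queue=[T7] holders={T1,T5,T6}
Step 9: wait(T2) -> count=0 queue=[T7,T2] holders={T1,T5,T6}
Step 10: signal(T5) -> count=0 queue=[T2] holders={T1,T6,T7}
Step 11: wait(T3) -> count=0 queue=[T2,T3] holders={T1,T6,T7}
Step 12: signal(T7) -> count=0 queue=[T3] holders={T1,T2,T6}
Step 13: signal(T2) -> count=0 queue=[] holders={T1,T3,T6}
Step 14: signal(T6) -> count=1 queue=[] holders={T1,T3}
Step 15: wait(T5) -> count=0 queue=[] holders={T1,T3,T5}
Step 16: wait(T7) -> count=0 queue=[T7] holders={T1,T3,T5}
Step 17: signal(T1) -> count=0 queue=[] holders={T3,T5,T7}
Final holders: {T3,T5,T7} -> T6 not in holders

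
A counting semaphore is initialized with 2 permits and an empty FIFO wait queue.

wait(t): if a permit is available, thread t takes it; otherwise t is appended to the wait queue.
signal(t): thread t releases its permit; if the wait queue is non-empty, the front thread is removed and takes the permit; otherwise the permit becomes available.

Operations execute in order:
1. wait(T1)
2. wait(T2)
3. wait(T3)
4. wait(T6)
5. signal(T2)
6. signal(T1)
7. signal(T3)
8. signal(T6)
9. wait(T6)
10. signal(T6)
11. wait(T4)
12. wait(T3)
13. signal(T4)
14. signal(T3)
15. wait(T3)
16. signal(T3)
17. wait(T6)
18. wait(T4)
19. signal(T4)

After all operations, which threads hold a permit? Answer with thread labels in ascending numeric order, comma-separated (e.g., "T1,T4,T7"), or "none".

Answer: T6

Derivation:
Step 1: wait(T1) -> count=1 queue=[] holders={T1}
Step 2: wait(T2) -> count=0 queue=[] holders={T1,T2}
Step 3: wait(T3) -> count=0 queue=[T3] holders={T1,T2}
Step 4: wait(T6) -> count=0 queue=[T3,T6] holders={T1,T2}
Step 5: signal(T2) -> count=0 queue=[T6] holders={T1,T3}
Step 6: signal(T1) -> count=0 queue=[] holders={T3,T6}
Step 7: signal(T3) -> count=1 queue=[] holders={T6}
Step 8: signal(T6) -> count=2 queue=[] holders={none}
Step 9: wait(T6) -> count=1 queue=[] holders={T6}
Step 10: signal(T6) -> count=2 queue=[] holders={none}
Step 11: wait(T4) -> count=1 queue=[] holders={T4}
Step 12: wait(T3) -> count=0 queue=[] holders={T3,T4}
Step 13: signal(T4) -> count=1 queue=[] holders={T3}
Step 14: signal(T3) -> count=2 queue=[] holders={none}
Step 15: wait(T3) -> count=1 queue=[] holders={T3}
Step 16: signal(T3) -> count=2 queue=[] holders={none}
Step 17: wait(T6) -> count=1 queue=[] holders={T6}
Step 18: wait(T4) -> count=0 queue=[] holders={T4,T6}
Step 19: signal(T4) -> count=1 queue=[] holders={T6}
Final holders: T6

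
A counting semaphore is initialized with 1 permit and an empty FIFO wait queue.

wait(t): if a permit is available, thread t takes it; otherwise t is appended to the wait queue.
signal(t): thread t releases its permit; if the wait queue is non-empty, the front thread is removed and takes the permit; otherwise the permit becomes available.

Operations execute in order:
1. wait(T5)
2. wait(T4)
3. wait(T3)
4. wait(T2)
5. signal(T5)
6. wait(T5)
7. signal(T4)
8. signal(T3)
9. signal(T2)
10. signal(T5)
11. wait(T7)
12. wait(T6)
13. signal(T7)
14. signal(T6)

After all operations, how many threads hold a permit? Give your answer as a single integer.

Answer: 0

Derivation:
Step 1: wait(T5) -> count=0 queue=[] holders={T5}
Step 2: wait(T4) -> count=0 queue=[T4] holders={T5}
Step 3: wait(T3) -> count=0 queue=[T4,T3] holders={T5}
Step 4: wait(T2) -> count=0 queue=[T4,T3,T2] holders={T5}
Step 5: signal(T5) -> count=0 queue=[T3,T2] holders={T4}
Step 6: wait(T5) -> count=0 queue=[T3,T2,T5] holders={T4}
Step 7: signal(T4) -> count=0 queue=[T2,T5] holders={T3}
Step 8: signal(T3) -> count=0 queue=[T5] holders={T2}
Step 9: signal(T2) -> count=0 queue=[] holders={T5}
Step 10: signal(T5) -> count=1 queue=[] holders={none}
Step 11: wait(T7) -> count=0 queue=[] holders={T7}
Step 12: wait(T6) -> count=0 queue=[T6] holders={T7}
Step 13: signal(T7) -> count=0 queue=[] holders={T6}
Step 14: signal(T6) -> count=1 queue=[] holders={none}
Final holders: {none} -> 0 thread(s)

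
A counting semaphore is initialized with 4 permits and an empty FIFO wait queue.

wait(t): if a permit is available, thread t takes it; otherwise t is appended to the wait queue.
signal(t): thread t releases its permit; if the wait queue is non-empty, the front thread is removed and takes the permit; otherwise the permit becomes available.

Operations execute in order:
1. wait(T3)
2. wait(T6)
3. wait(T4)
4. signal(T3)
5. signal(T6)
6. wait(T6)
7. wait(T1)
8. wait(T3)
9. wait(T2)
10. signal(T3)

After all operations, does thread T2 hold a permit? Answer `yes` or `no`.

Answer: yes

Derivation:
Step 1: wait(T3) -> count=3 queue=[] holders={T3}
Step 2: wait(T6) -> count=2 queue=[] holders={T3,T6}
Step 3: wait(T4) -> count=1 queue=[] holders={T3,T4,T6}
Step 4: signal(T3) -> count=2 queue=[] holders={T4,T6}
Step 5: signal(T6) -> count=3 queue=[] holders={T4}
Step 6: wait(T6) -> count=2 queue=[] holders={T4,T6}
Step 7: wait(T1) -> count=1 queue=[] holders={T1,T4,T6}
Step 8: wait(T3) -> count=0 queue=[] holders={T1,T3,T4,T6}
Step 9: wait(T2) -> count=0 queue=[T2] holders={T1,T3,T4,T6}
Step 10: signal(T3) -> count=0 queue=[] holders={T1,T2,T4,T6}
Final holders: {T1,T2,T4,T6} -> T2 in holders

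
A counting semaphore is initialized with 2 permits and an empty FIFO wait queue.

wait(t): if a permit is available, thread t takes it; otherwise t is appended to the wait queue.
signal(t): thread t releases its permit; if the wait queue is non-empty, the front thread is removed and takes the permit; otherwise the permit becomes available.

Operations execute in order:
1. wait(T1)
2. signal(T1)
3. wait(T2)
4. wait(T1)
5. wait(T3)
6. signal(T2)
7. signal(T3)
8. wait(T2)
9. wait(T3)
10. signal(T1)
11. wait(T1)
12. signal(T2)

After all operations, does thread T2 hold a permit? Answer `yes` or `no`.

Step 1: wait(T1) -> count=1 queue=[] holders={T1}
Step 2: signal(T1) -> count=2 queue=[] holders={none}
Step 3: wait(T2) -> count=1 queue=[] holders={T2}
Step 4: wait(T1) -> count=0 queue=[] holders={T1,T2}
Step 5: wait(T3) -> count=0 queue=[T3] holders={T1,T2}
Step 6: signal(T2) -> count=0 queue=[] holders={T1,T3}
Step 7: signal(T3) -> count=1 queue=[] holders={T1}
Step 8: wait(T2) -> count=0 queue=[] holders={T1,T2}
Step 9: wait(T3) -> count=0 queue=[T3] holders={T1,T2}
Step 10: signal(T1) -> count=0 queue=[] holders={T2,T3}
Step 11: wait(T1) -> count=0 queue=[T1] holders={T2,T3}
Step 12: signal(T2) -> count=0 queue=[] holders={T1,T3}
Final holders: {T1,T3} -> T2 not in holders

Answer: no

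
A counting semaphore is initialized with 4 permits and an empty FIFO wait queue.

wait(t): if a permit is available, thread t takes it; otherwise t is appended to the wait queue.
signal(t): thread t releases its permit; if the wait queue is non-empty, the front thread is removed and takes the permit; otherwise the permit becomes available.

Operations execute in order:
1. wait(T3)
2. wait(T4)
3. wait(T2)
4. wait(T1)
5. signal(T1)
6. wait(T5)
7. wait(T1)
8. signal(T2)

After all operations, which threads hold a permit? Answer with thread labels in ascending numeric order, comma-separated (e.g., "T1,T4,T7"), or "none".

Step 1: wait(T3) -> count=3 queue=[] holders={T3}
Step 2: wait(T4) -> count=2 queue=[] holders={T3,T4}
Step 3: wait(T2) -> count=1 queue=[] holders={T2,T3,T4}
Step 4: wait(T1) -> count=0 queue=[] holders={T1,T2,T3,T4}
Step 5: signal(T1) -> count=1 queue=[] holders={T2,T3,T4}
Step 6: wait(T5) -> count=0 queue=[] holders={T2,T3,T4,T5}
Step 7: wait(T1) -> count=0 queue=[T1] holders={T2,T3,T4,T5}
Step 8: signal(T2) -> count=0 queue=[] holders={T1,T3,T4,T5}
Final holders: T1,T3,T4,T5

Answer: T1,T3,T4,T5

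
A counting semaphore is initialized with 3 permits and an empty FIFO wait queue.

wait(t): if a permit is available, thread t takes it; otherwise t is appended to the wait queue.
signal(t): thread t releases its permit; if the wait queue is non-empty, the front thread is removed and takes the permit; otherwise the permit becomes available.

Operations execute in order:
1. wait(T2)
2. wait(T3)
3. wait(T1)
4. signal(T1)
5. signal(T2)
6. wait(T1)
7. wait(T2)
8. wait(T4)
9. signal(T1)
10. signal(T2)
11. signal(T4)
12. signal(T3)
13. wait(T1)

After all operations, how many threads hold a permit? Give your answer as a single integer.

Answer: 1

Derivation:
Step 1: wait(T2) -> count=2 queue=[] holders={T2}
Step 2: wait(T3) -> count=1 queue=[] holders={T2,T3}
Step 3: wait(T1) -> count=0 queue=[] holders={T1,T2,T3}
Step 4: signal(T1) -> count=1 queue=[] holders={T2,T3}
Step 5: signal(T2) -> count=2 queue=[] holders={T3}
Step 6: wait(T1) -> count=1 queue=[] holders={T1,T3}
Step 7: wait(T2) -> count=0 queue=[] holders={T1,T2,T3}
Step 8: wait(T4) -> count=0 queue=[T4] holders={T1,T2,T3}
Step 9: signal(T1) -> count=0 queue=[] holders={T2,T3,T4}
Step 10: signal(T2) -> count=1 queue=[] holders={T3,T4}
Step 11: signal(T4) -> count=2 queue=[] holders={T3}
Step 12: signal(T3) -> count=3 queue=[] holders={none}
Step 13: wait(T1) -> count=2 queue=[] holders={T1}
Final holders: {T1} -> 1 thread(s)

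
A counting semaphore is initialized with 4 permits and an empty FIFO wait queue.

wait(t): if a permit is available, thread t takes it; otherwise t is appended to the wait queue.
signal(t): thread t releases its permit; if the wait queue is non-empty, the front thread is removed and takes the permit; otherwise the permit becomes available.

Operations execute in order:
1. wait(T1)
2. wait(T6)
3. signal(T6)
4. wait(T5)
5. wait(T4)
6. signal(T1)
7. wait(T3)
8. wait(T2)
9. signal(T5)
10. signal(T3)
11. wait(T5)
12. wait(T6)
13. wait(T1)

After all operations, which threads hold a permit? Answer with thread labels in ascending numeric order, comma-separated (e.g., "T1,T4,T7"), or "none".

Step 1: wait(T1) -> count=3 queue=[] holders={T1}
Step 2: wait(T6) -> count=2 queue=[] holders={T1,T6}
Step 3: signal(T6) -> count=3 queue=[] holders={T1}
Step 4: wait(T5) -> count=2 queue=[] holders={T1,T5}
Step 5: wait(T4) -> count=1 queue=[] holders={T1,T4,T5}
Step 6: signal(T1) -> count=2 queue=[] holders={T4,T5}
Step 7: wait(T3) -> count=1 queue=[] holders={T3,T4,T5}
Step 8: wait(T2) -> count=0 queue=[] holders={T2,T3,T4,T5}
Step 9: signal(T5) -> count=1 queue=[] holders={T2,T3,T4}
Step 10: signal(T3) -> count=2 queue=[] holders={T2,T4}
Step 11: wait(T5) -> count=1 queue=[] holders={T2,T4,T5}
Step 12: wait(T6) -> count=0 queue=[] holders={T2,T4,T5,T6}
Step 13: wait(T1) -> count=0 queue=[T1] holders={T2,T4,T5,T6}
Final holders: T2,T4,T5,T6

Answer: T2,T4,T5,T6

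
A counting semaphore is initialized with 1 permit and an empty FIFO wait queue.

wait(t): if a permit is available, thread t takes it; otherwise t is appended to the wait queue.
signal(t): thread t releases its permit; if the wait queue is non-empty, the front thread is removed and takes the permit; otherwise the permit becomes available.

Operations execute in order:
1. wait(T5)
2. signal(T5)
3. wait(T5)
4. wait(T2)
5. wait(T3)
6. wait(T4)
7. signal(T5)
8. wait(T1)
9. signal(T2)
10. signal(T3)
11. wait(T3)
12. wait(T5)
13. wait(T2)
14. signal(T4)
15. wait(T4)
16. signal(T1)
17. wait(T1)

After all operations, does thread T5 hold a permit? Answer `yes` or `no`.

Answer: no

Derivation:
Step 1: wait(T5) -> count=0 queue=[] holders={T5}
Step 2: signal(T5) -> count=1 queue=[] holders={none}
Step 3: wait(T5) -> count=0 queue=[] holders={T5}
Step 4: wait(T2) -> count=0 queue=[T2] holders={T5}
Step 5: wait(T3) -> count=0 queue=[T2,T3] holders={T5}
Step 6: wait(T4) -> count=0 queue=[T2,T3,T4] holders={T5}
Step 7: signal(T5) -> count=0 queue=[T3,T4] holders={T2}
Step 8: wait(T1) -> count=0 queue=[T3,T4,T1] holders={T2}
Step 9: signal(T2) -> count=0 queue=[T4,T1] holders={T3}
Step 10: signal(T3) -> count=0 queue=[T1] holders={T4}
Step 11: wait(T3) -> count=0 queue=[T1,T3] holders={T4}
Step 12: wait(T5) -> count=0 queue=[T1,T3,T5] holders={T4}
Step 13: wait(T2) -> count=0 queue=[T1,T3,T5,T2] holders={T4}
Step 14: signal(T4) -> count=0 queue=[T3,T5,T2] holders={T1}
Step 15: wait(T4) -> count=0 queue=[T3,T5,T2,T4] holders={T1}
Step 16: signal(T1) -> count=0 queue=[T5,T2,T4] holders={T3}
Step 17: wait(T1) -> count=0 queue=[T5,T2,T4,T1] holders={T3}
Final holders: {T3} -> T5 not in holders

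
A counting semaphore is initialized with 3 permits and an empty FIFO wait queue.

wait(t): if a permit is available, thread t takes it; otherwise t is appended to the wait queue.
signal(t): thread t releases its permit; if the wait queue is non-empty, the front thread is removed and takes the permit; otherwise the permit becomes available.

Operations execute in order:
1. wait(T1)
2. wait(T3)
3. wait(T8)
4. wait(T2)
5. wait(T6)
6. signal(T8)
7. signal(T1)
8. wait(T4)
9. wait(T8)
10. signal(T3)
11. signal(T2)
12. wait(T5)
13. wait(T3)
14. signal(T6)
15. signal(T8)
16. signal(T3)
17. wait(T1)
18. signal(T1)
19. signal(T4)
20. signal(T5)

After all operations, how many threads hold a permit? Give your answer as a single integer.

Answer: 0

Derivation:
Step 1: wait(T1) -> count=2 queue=[] holders={T1}
Step 2: wait(T3) -> count=1 queue=[] holders={T1,T3}
Step 3: wait(T8) -> count=0 queue=[] holders={T1,T3,T8}
Step 4: wait(T2) -> count=0 queue=[T2] holders={T1,T3,T8}
Step 5: wait(T6) -> count=0 queue=[T2,T6] holders={T1,T3,T8}
Step 6: signal(T8) -> count=0 queue=[T6] holders={T1,T2,T3}
Step 7: signal(T1) -> count=0 queue=[] holders={T2,T3,T6}
Step 8: wait(T4) -> count=0 queue=[T4] holders={T2,T3,T6}
Step 9: wait(T8) -> count=0 queue=[T4,T8] holders={T2,T3,T6}
Step 10: signal(T3) -> count=0 queue=[T8] holders={T2,T4,T6}
Step 11: signal(T2) -> count=0 queue=[] holders={T4,T6,T8}
Step 12: wait(T5) -> count=0 queue=[T5] holders={T4,T6,T8}
Step 13: wait(T3) -> count=0 queue=[T5,T3] holders={T4,T6,T8}
Step 14: signal(T6) -> count=0 queue=[T3] holders={T4,T5,T8}
Step 15: signal(T8) -> count=0 queue=[] holders={T3,T4,T5}
Step 16: signal(T3) -> count=1 queue=[] holders={T4,T5}
Step 17: wait(T1) -> count=0 queue=[] holders={T1,T4,T5}
Step 18: signal(T1) -> count=1 queue=[] holders={T4,T5}
Step 19: signal(T4) -> count=2 queue=[] holders={T5}
Step 20: signal(T5) -> count=3 queue=[] holders={none}
Final holders: {none} -> 0 thread(s)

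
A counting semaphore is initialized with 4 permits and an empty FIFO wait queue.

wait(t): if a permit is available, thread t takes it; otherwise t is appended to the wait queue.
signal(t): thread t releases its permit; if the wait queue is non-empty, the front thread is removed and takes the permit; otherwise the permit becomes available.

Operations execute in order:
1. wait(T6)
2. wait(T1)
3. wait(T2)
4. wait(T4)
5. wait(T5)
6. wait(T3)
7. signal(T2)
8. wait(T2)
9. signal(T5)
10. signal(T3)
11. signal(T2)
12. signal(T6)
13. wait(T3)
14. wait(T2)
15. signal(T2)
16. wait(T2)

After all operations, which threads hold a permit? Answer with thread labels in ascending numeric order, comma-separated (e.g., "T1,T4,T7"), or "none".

Step 1: wait(T6) -> count=3 queue=[] holders={T6}
Step 2: wait(T1) -> count=2 queue=[] holders={T1,T6}
Step 3: wait(T2) -> count=1 queue=[] holders={T1,T2,T6}
Step 4: wait(T4) -> count=0 queue=[] holders={T1,T2,T4,T6}
Step 5: wait(T5) -> count=0 queue=[T5] holders={T1,T2,T4,T6}
Step 6: wait(T3) -> count=0 queue=[T5,T3] holders={T1,T2,T4,T6}
Step 7: signal(T2) -> count=0 queue=[T3] holders={T1,T4,T5,T6}
Step 8: wait(T2) -> count=0 queue=[T3,T2] holders={T1,T4,T5,T6}
Step 9: signal(T5) -> count=0 queue=[T2] holders={T1,T3,T4,T6}
Step 10: signal(T3) -> count=0 queue=[] holders={T1,T2,T4,T6}
Step 11: signal(T2) -> count=1 queue=[] holders={T1,T4,T6}
Step 12: signal(T6) -> count=2 queue=[] holders={T1,T4}
Step 13: wait(T3) -> count=1 queue=[] holders={T1,T3,T4}
Step 14: wait(T2) -> count=0 queue=[] holders={T1,T2,T3,T4}
Step 15: signal(T2) -> count=1 queue=[] holders={T1,T3,T4}
Step 16: wait(T2) -> count=0 queue=[] holders={T1,T2,T3,T4}
Final holders: T1,T2,T3,T4

Answer: T1,T2,T3,T4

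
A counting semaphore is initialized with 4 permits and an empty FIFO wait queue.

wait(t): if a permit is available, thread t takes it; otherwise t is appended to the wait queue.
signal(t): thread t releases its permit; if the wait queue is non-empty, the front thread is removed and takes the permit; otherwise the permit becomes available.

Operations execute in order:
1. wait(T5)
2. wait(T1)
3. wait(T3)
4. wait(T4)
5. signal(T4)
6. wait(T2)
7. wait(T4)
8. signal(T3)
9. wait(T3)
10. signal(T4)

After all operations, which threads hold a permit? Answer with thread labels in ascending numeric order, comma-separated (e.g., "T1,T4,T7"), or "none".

Step 1: wait(T5) -> count=3 queue=[] holders={T5}
Step 2: wait(T1) -> count=2 queue=[] holders={T1,T5}
Step 3: wait(T3) -> count=1 queue=[] holders={T1,T3,T5}
Step 4: wait(T4) -> count=0 queue=[] holders={T1,T3,T4,T5}
Step 5: signal(T4) -> count=1 queue=[] holders={T1,T3,T5}
Step 6: wait(T2) -> count=0 queue=[] holders={T1,T2,T3,T5}
Step 7: wait(T4) -> count=0 queue=[T4] holders={T1,T2,T3,T5}
Step 8: signal(T3) -> count=0 queue=[] holders={T1,T2,T4,T5}
Step 9: wait(T3) -> count=0 queue=[T3] holders={T1,T2,T4,T5}
Step 10: signal(T4) -> count=0 queue=[] holders={T1,T2,T3,T5}
Final holders: T1,T2,T3,T5

Answer: T1,T2,T3,T5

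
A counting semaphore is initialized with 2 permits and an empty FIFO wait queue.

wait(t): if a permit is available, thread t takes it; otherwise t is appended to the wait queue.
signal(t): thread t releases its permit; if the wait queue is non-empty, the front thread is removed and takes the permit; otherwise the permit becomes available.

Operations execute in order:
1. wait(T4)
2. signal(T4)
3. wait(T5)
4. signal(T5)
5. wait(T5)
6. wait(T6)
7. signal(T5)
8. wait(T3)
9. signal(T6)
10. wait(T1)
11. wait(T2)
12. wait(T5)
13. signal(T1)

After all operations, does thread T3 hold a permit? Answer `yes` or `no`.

Step 1: wait(T4) -> count=1 queue=[] holders={T4}
Step 2: signal(T4) -> count=2 queue=[] holders={none}
Step 3: wait(T5) -> count=1 queue=[] holders={T5}
Step 4: signal(T5) -> count=2 queue=[] holders={none}
Step 5: wait(T5) -> count=1 queue=[] holders={T5}
Step 6: wait(T6) -> count=0 queue=[] holders={T5,T6}
Step 7: signal(T5) -> count=1 queue=[] holders={T6}
Step 8: wait(T3) -> count=0 queue=[] holders={T3,T6}
Step 9: signal(T6) -> count=1 queue=[] holders={T3}
Step 10: wait(T1) -> count=0 queue=[] holders={T1,T3}
Step 11: wait(T2) -> count=0 queue=[T2] holders={T1,T3}
Step 12: wait(T5) -> count=0 queue=[T2,T5] holders={T1,T3}
Step 13: signal(T1) -> count=0 queue=[T5] holders={T2,T3}
Final holders: {T2,T3} -> T3 in holders

Answer: yes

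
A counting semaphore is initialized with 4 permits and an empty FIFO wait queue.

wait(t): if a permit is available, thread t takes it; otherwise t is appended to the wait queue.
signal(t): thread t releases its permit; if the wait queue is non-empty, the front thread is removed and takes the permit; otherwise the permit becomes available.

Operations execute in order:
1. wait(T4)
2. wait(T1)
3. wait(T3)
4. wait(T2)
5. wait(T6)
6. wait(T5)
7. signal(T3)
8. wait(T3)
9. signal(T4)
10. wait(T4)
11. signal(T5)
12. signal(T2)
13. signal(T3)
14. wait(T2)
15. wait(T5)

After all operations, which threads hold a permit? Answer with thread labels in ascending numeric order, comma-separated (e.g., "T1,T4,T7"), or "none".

Step 1: wait(T4) -> count=3 queue=[] holders={T4}
Step 2: wait(T1) -> count=2 queue=[] holders={T1,T4}
Step 3: wait(T3) -> count=1 queue=[] holders={T1,T3,T4}
Step 4: wait(T2) -> count=0 queue=[] holders={T1,T2,T3,T4}
Step 5: wait(T6) -> count=0 queue=[T6] holders={T1,T2,T3,T4}
Step 6: wait(T5) -> count=0 queue=[T6,T5] holders={T1,T2,T3,T4}
Step 7: signal(T3) -> count=0 queue=[T5] holders={T1,T2,T4,T6}
Step 8: wait(T3) -> count=0 queue=[T5,T3] holders={T1,T2,T4,T6}
Step 9: signal(T4) -> count=0 queue=[T3] holders={T1,T2,T5,T6}
Step 10: wait(T4) -> count=0 queue=[T3,T4] holders={T1,T2,T5,T6}
Step 11: signal(T5) -> count=0 queue=[T4] holders={T1,T2,T3,T6}
Step 12: signal(T2) -> count=0 queue=[] holders={T1,T3,T4,T6}
Step 13: signal(T3) -> count=1 queue=[] holders={T1,T4,T6}
Step 14: wait(T2) -> count=0 queue=[] holders={T1,T2,T4,T6}
Step 15: wait(T5) -> count=0 queue=[T5] holders={T1,T2,T4,T6}
Final holders: T1,T2,T4,T6

Answer: T1,T2,T4,T6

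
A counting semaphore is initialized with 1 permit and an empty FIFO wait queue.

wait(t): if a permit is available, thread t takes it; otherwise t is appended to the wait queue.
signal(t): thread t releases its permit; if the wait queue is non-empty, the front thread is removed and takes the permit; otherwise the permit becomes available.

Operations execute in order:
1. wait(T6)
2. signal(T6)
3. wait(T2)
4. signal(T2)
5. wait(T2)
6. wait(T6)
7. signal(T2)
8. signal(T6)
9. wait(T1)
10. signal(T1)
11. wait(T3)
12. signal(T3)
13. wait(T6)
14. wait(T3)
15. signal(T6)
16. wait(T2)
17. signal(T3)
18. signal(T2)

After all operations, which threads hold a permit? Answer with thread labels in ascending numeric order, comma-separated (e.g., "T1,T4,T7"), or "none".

Answer: none

Derivation:
Step 1: wait(T6) -> count=0 queue=[] holders={T6}
Step 2: signal(T6) -> count=1 queue=[] holders={none}
Step 3: wait(T2) -> count=0 queue=[] holders={T2}
Step 4: signal(T2) -> count=1 queue=[] holders={none}
Step 5: wait(T2) -> count=0 queue=[] holders={T2}
Step 6: wait(T6) -> count=0 queue=[T6] holders={T2}
Step 7: signal(T2) -> count=0 queue=[] holders={T6}
Step 8: signal(T6) -> count=1 queue=[] holders={none}
Step 9: wait(T1) -> count=0 queue=[] holders={T1}
Step 10: signal(T1) -> count=1 queue=[] holders={none}
Step 11: wait(T3) -> count=0 queue=[] holders={T3}
Step 12: signal(T3) -> count=1 queue=[] holders={none}
Step 13: wait(T6) -> count=0 queue=[] holders={T6}
Step 14: wait(T3) -> count=0 queue=[T3] holders={T6}
Step 15: signal(T6) -> count=0 queue=[] holders={T3}
Step 16: wait(T2) -> count=0 queue=[T2] holders={T3}
Step 17: signal(T3) -> count=0 queue=[] holders={T2}
Step 18: signal(T2) -> count=1 queue=[] holders={none}
Final holders: none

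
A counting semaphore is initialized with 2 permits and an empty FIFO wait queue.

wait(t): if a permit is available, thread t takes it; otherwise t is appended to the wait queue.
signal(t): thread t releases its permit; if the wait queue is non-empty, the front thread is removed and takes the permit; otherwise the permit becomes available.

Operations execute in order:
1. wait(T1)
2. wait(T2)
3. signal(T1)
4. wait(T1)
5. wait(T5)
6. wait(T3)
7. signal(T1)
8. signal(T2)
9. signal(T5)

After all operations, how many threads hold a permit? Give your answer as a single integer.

Step 1: wait(T1) -> count=1 queue=[] holders={T1}
Step 2: wait(T2) -> count=0 queue=[] holders={T1,T2}
Step 3: signal(T1) -> count=1 queue=[] holders={T2}
Step 4: wait(T1) -> count=0 queue=[] holders={T1,T2}
Step 5: wait(T5) -> count=0 queue=[T5] holders={T1,T2}
Step 6: wait(T3) -> count=0 queue=[T5,T3] holders={T1,T2}
Step 7: signal(T1) -> count=0 queue=[T3] holders={T2,T5}
Step 8: signal(T2) -> count=0 queue=[] holders={T3,T5}
Step 9: signal(T5) -> count=1 queue=[] holders={T3}
Final holders: {T3} -> 1 thread(s)

Answer: 1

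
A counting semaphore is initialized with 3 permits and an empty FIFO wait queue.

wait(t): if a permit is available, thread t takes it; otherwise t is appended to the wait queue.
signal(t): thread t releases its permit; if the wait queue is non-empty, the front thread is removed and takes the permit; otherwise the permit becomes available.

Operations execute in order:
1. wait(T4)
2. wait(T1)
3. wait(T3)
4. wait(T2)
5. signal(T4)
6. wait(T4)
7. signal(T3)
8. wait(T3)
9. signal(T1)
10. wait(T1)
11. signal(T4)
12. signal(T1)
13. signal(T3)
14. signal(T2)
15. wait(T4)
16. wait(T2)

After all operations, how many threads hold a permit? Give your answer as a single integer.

Answer: 2

Derivation:
Step 1: wait(T4) -> count=2 queue=[] holders={T4}
Step 2: wait(T1) -> count=1 queue=[] holders={T1,T4}
Step 3: wait(T3) -> count=0 queue=[] holders={T1,T3,T4}
Step 4: wait(T2) -> count=0 queue=[T2] holders={T1,T3,T4}
Step 5: signal(T4) -> count=0 queue=[] holders={T1,T2,T3}
Step 6: wait(T4) -> count=0 queue=[T4] holders={T1,T2,T3}
Step 7: signal(T3) -> count=0 queue=[] holders={T1,T2,T4}
Step 8: wait(T3) -> count=0 queue=[T3] holders={T1,T2,T4}
Step 9: signal(T1) -> count=0 queue=[] holders={T2,T3,T4}
Step 10: wait(T1) -> count=0 queue=[T1] holders={T2,T3,T4}
Step 11: signal(T4) -> count=0 queue=[] holders={T1,T2,T3}
Step 12: signal(T1) -> count=1 queue=[] holders={T2,T3}
Step 13: signal(T3) -> count=2 queue=[] holders={T2}
Step 14: signal(T2) -> count=3 queue=[] holders={none}
Step 15: wait(T4) -> count=2 queue=[] holders={T4}
Step 16: wait(T2) -> count=1 queue=[] holders={T2,T4}
Final holders: {T2,T4} -> 2 thread(s)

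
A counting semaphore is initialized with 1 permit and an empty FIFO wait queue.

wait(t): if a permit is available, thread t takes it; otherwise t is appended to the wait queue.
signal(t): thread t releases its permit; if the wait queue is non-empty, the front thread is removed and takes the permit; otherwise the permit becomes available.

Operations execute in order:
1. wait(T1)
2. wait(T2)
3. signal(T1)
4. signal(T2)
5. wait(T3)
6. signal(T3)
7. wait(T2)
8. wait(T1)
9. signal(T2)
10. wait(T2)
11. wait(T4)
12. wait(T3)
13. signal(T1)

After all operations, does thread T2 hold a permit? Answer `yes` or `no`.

Step 1: wait(T1) -> count=0 queue=[] holders={T1}
Step 2: wait(T2) -> count=0 queue=[T2] holders={T1}
Step 3: signal(T1) -> count=0 queue=[] holders={T2}
Step 4: signal(T2) -> count=1 queue=[] holders={none}
Step 5: wait(T3) -> count=0 queue=[] holders={T3}
Step 6: signal(T3) -> count=1 queue=[] holders={none}
Step 7: wait(T2) -> count=0 queue=[] holders={T2}
Step 8: wait(T1) -> count=0 queue=[T1] holders={T2}
Step 9: signal(T2) -> count=0 queue=[] holders={T1}
Step 10: wait(T2) -> count=0 queue=[T2] holders={T1}
Step 11: wait(T4) -> count=0 queue=[T2,T4] holders={T1}
Step 12: wait(T3) -> count=0 queue=[T2,T4,T3] holders={T1}
Step 13: signal(T1) -> count=0 queue=[T4,T3] holders={T2}
Final holders: {T2} -> T2 in holders

Answer: yes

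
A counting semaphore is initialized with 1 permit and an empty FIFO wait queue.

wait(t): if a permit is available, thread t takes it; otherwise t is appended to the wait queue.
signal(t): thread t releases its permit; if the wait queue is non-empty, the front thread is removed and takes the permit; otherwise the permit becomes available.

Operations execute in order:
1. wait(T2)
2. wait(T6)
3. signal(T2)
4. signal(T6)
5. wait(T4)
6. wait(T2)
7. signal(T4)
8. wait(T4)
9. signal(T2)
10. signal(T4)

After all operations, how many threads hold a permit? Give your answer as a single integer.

Answer: 0

Derivation:
Step 1: wait(T2) -> count=0 queue=[] holders={T2}
Step 2: wait(T6) -> count=0 queue=[T6] holders={T2}
Step 3: signal(T2) -> count=0 queue=[] holders={T6}
Step 4: signal(T6) -> count=1 queue=[] holders={none}
Step 5: wait(T4) -> count=0 queue=[] holders={T4}
Step 6: wait(T2) -> count=0 queue=[T2] holders={T4}
Step 7: signal(T4) -> count=0 queue=[] holders={T2}
Step 8: wait(T4) -> count=0 queue=[T4] holders={T2}
Step 9: signal(T2) -> count=0 queue=[] holders={T4}
Step 10: signal(T4) -> count=1 queue=[] holders={none}
Final holders: {none} -> 0 thread(s)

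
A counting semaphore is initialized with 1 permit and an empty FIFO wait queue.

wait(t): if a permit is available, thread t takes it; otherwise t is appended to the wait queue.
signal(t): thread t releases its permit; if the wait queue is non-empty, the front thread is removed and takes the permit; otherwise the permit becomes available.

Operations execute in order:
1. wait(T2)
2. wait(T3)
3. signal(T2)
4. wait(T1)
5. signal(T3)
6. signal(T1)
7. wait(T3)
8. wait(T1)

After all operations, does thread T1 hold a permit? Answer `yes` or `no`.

Answer: no

Derivation:
Step 1: wait(T2) -> count=0 queue=[] holders={T2}
Step 2: wait(T3) -> count=0 queue=[T3] holders={T2}
Step 3: signal(T2) -> count=0 queue=[] holders={T3}
Step 4: wait(T1) -> count=0 queue=[T1] holders={T3}
Step 5: signal(T3) -> count=0 queue=[] holders={T1}
Step 6: signal(T1) -> count=1 queue=[] holders={none}
Step 7: wait(T3) -> count=0 queue=[] holders={T3}
Step 8: wait(T1) -> count=0 queue=[T1] holders={T3}
Final holders: {T3} -> T1 not in holders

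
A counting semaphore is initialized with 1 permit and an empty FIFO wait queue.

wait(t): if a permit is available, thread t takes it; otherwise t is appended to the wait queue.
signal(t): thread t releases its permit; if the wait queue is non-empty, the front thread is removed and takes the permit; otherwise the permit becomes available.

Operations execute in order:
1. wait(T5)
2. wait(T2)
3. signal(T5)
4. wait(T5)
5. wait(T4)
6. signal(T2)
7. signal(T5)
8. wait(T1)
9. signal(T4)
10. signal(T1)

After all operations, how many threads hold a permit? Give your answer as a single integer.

Answer: 0

Derivation:
Step 1: wait(T5) -> count=0 queue=[] holders={T5}
Step 2: wait(T2) -> count=0 queue=[T2] holders={T5}
Step 3: signal(T5) -> count=0 queue=[] holders={T2}
Step 4: wait(T5) -> count=0 queue=[T5] holders={T2}
Step 5: wait(T4) -> count=0 queue=[T5,T4] holders={T2}
Step 6: signal(T2) -> count=0 queue=[T4] holders={T5}
Step 7: signal(T5) -> count=0 queue=[] holders={T4}
Step 8: wait(T1) -> count=0 queue=[T1] holders={T4}
Step 9: signal(T4) -> count=0 queue=[] holders={T1}
Step 10: signal(T1) -> count=1 queue=[] holders={none}
Final holders: {none} -> 0 thread(s)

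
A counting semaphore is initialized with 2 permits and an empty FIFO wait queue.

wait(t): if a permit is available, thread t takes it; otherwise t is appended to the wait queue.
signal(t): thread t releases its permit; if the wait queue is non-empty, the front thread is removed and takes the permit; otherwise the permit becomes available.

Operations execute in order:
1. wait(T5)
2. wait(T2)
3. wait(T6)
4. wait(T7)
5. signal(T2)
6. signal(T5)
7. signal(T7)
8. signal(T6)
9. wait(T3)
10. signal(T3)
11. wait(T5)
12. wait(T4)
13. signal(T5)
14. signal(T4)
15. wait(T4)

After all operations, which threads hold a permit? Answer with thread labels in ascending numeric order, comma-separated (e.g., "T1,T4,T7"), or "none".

Step 1: wait(T5) -> count=1 queue=[] holders={T5}
Step 2: wait(T2) -> count=0 queue=[] holders={T2,T5}
Step 3: wait(T6) -> count=0 queue=[T6] holders={T2,T5}
Step 4: wait(T7) -> count=0 queue=[T6,T7] holders={T2,T5}
Step 5: signal(T2) -> count=0 queue=[T7] holders={T5,T6}
Step 6: signal(T5) -> count=0 queue=[] holders={T6,T7}
Step 7: signal(T7) -> count=1 queue=[] holders={T6}
Step 8: signal(T6) -> count=2 queue=[] holders={none}
Step 9: wait(T3) -> count=1 queue=[] holders={T3}
Step 10: signal(T3) -> count=2 queue=[] holders={none}
Step 11: wait(T5) -> count=1 queue=[] holders={T5}
Step 12: wait(T4) -> count=0 queue=[] holders={T4,T5}
Step 13: signal(T5) -> count=1 queue=[] holders={T4}
Step 14: signal(T4) -> count=2 queue=[] holders={none}
Step 15: wait(T4) -> count=1 queue=[] holders={T4}
Final holders: T4

Answer: T4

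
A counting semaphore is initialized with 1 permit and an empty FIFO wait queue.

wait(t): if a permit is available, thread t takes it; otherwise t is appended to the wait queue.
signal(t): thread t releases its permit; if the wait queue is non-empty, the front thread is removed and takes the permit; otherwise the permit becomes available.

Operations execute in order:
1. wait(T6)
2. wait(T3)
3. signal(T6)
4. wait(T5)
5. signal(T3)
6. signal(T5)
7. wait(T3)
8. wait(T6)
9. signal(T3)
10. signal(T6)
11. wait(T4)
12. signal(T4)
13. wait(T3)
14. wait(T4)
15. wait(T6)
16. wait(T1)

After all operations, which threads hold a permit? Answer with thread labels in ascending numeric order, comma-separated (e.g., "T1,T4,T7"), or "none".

Answer: T3

Derivation:
Step 1: wait(T6) -> count=0 queue=[] holders={T6}
Step 2: wait(T3) -> count=0 queue=[T3] holders={T6}
Step 3: signal(T6) -> count=0 queue=[] holders={T3}
Step 4: wait(T5) -> count=0 queue=[T5] holders={T3}
Step 5: signal(T3) -> count=0 queue=[] holders={T5}
Step 6: signal(T5) -> count=1 queue=[] holders={none}
Step 7: wait(T3) -> count=0 queue=[] holders={T3}
Step 8: wait(T6) -> count=0 queue=[T6] holders={T3}
Step 9: signal(T3) -> count=0 queue=[] holders={T6}
Step 10: signal(T6) -> count=1 queue=[] holders={none}
Step 11: wait(T4) -> count=0 queue=[] holders={T4}
Step 12: signal(T4) -> count=1 queue=[] holders={none}
Step 13: wait(T3) -> count=0 queue=[] holders={T3}
Step 14: wait(T4) -> count=0 queue=[T4] holders={T3}
Step 15: wait(T6) -> count=0 queue=[T4,T6] holders={T3}
Step 16: wait(T1) -> count=0 queue=[T4,T6,T1] holders={T3}
Final holders: T3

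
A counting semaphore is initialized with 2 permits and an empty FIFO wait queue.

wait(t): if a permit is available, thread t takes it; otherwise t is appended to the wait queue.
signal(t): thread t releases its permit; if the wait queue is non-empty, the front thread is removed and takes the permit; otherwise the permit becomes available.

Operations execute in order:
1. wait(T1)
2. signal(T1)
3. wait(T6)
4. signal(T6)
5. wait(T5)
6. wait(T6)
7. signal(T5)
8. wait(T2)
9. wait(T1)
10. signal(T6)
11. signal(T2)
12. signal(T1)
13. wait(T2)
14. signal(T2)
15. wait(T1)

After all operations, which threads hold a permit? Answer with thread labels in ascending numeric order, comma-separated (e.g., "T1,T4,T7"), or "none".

Answer: T1

Derivation:
Step 1: wait(T1) -> count=1 queue=[] holders={T1}
Step 2: signal(T1) -> count=2 queue=[] holders={none}
Step 3: wait(T6) -> count=1 queue=[] holders={T6}
Step 4: signal(T6) -> count=2 queue=[] holders={none}
Step 5: wait(T5) -> count=1 queue=[] holders={T5}
Step 6: wait(T6) -> count=0 queue=[] holders={T5,T6}
Step 7: signal(T5) -> count=1 queue=[] holders={T6}
Step 8: wait(T2) -> count=0 queue=[] holders={T2,T6}
Step 9: wait(T1) -> count=0 queue=[T1] holders={T2,T6}
Step 10: signal(T6) -> count=0 queue=[] holders={T1,T2}
Step 11: signal(T2) -> count=1 queue=[] holders={T1}
Step 12: signal(T1) -> count=2 queue=[] holders={none}
Step 13: wait(T2) -> count=1 queue=[] holders={T2}
Step 14: signal(T2) -> count=2 queue=[] holders={none}
Step 15: wait(T1) -> count=1 queue=[] holders={T1}
Final holders: T1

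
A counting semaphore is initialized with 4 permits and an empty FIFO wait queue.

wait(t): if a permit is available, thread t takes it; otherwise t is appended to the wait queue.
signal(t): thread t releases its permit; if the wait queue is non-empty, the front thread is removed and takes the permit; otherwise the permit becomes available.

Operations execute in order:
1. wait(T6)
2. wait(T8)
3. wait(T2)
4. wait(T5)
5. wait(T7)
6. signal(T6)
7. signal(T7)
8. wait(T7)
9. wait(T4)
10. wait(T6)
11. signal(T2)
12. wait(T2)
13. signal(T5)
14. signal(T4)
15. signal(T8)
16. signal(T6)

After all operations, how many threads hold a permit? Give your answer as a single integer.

Step 1: wait(T6) -> count=3 queue=[] holders={T6}
Step 2: wait(T8) -> count=2 queue=[] holders={T6,T8}
Step 3: wait(T2) -> count=1 queue=[] holders={T2,T6,T8}
Step 4: wait(T5) -> count=0 queue=[] holders={T2,T5,T6,T8}
Step 5: wait(T7) -> count=0 queue=[T7] holders={T2,T5,T6,T8}
Step 6: signal(T6) -> count=0 queue=[] holders={T2,T5,T7,T8}
Step 7: signal(T7) -> count=1 queue=[] holders={T2,T5,T8}
Step 8: wait(T7) -> count=0 queue=[] holders={T2,T5,T7,T8}
Step 9: wait(T4) -> count=0 queue=[T4] holders={T2,T5,T7,T8}
Step 10: wait(T6) -> count=0 queue=[T4,T6] holders={T2,T5,T7,T8}
Step 11: signal(T2) -> count=0 queue=[T6] holders={T4,T5,T7,T8}
Step 12: wait(T2) -> count=0 queue=[T6,T2] holders={T4,T5,T7,T8}
Step 13: signal(T5) -> count=0 queue=[T2] holders={T4,T6,T7,T8}
Step 14: signal(T4) -> count=0 queue=[] holders={T2,T6,T7,T8}
Step 15: signal(T8) -> count=1 queue=[] holders={T2,T6,T7}
Step 16: signal(T6) -> count=2 queue=[] holders={T2,T7}
Final holders: {T2,T7} -> 2 thread(s)

Answer: 2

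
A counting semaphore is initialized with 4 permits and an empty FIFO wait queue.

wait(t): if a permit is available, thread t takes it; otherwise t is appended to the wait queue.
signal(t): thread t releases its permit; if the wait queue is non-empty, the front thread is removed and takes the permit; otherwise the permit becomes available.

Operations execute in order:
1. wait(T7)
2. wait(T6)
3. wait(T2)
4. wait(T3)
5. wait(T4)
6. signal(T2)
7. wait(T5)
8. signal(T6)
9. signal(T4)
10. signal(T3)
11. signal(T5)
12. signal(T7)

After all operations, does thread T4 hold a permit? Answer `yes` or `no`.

Answer: no

Derivation:
Step 1: wait(T7) -> count=3 queue=[] holders={T7}
Step 2: wait(T6) -> count=2 queue=[] holders={T6,T7}
Step 3: wait(T2) -> count=1 queue=[] holders={T2,T6,T7}
Step 4: wait(T3) -> count=0 queue=[] holders={T2,T3,T6,T7}
Step 5: wait(T4) -> count=0 queue=[T4] holders={T2,T3,T6,T7}
Step 6: signal(T2) -> count=0 queue=[] holders={T3,T4,T6,T7}
Step 7: wait(T5) -> count=0 queue=[T5] holders={T3,T4,T6,T7}
Step 8: signal(T6) -> count=0 queue=[] holders={T3,T4,T5,T7}
Step 9: signal(T4) -> count=1 queue=[] holders={T3,T5,T7}
Step 10: signal(T3) -> count=2 queue=[] holders={T5,T7}
Step 11: signal(T5) -> count=3 queue=[] holders={T7}
Step 12: signal(T7) -> count=4 queue=[] holders={none}
Final holders: {none} -> T4 not in holders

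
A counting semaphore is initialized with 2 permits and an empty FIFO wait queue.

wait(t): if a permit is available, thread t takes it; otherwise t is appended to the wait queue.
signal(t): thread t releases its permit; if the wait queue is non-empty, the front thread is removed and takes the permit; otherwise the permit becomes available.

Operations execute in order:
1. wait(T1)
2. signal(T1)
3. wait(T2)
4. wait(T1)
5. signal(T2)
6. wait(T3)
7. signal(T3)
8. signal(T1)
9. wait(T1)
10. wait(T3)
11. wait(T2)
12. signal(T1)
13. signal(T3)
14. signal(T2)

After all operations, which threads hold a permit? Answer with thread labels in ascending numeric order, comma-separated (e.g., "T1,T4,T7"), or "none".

Answer: none

Derivation:
Step 1: wait(T1) -> count=1 queue=[] holders={T1}
Step 2: signal(T1) -> count=2 queue=[] holders={none}
Step 3: wait(T2) -> count=1 queue=[] holders={T2}
Step 4: wait(T1) -> count=0 queue=[] holders={T1,T2}
Step 5: signal(T2) -> count=1 queue=[] holders={T1}
Step 6: wait(T3) -> count=0 queue=[] holders={T1,T3}
Step 7: signal(T3) -> count=1 queue=[] holders={T1}
Step 8: signal(T1) -> count=2 queue=[] holders={none}
Step 9: wait(T1) -> count=1 queue=[] holders={T1}
Step 10: wait(T3) -> count=0 queue=[] holders={T1,T3}
Step 11: wait(T2) -> count=0 queue=[T2] holders={T1,T3}
Step 12: signal(T1) -> count=0 queue=[] holders={T2,T3}
Step 13: signal(T3) -> count=1 queue=[] holders={T2}
Step 14: signal(T2) -> count=2 queue=[] holders={none}
Final holders: none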